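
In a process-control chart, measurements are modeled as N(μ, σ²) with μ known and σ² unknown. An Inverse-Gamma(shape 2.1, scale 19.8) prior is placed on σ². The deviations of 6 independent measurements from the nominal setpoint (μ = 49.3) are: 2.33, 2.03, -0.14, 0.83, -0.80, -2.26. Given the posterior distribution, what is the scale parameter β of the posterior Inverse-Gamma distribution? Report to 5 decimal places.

27.80295

With known mean μ and an Inverse-Gamma(α, β) prior on σ², the Normal likelihood is conjugate: posterior is Inv-Gamma(α + n/2, β + Σ(xᵢ−μ)²/2).
Σ(xᵢ−μ)² = (2.33)² + (2.03)² + (-0.14)² + (0.83)² + (-0.80)² + (-2.26)² = 16.0059.
Posterior: Inv-Gamma(2.1 + 6/2, 19.8 + 16.0059/2) = Inv-Gamma(5.10, 27.80295).
Posterior β = 27.80295.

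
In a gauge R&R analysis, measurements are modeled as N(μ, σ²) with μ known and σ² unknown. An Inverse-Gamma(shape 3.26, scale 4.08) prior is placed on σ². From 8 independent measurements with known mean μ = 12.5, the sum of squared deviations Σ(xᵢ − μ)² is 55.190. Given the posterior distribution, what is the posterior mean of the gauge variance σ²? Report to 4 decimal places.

With known mean μ and an Inverse-Gamma(α, β) prior on σ², the Normal likelihood is conjugate: posterior is Inv-Gamma(α + n/2, β + Σ(xᵢ−μ)²/2).
Posterior: Inv-Gamma(3.26 + 8/2, 4.08 + 55.190/2) = Inv-Gamma(7.26, 31.6750).
E[σ²|data] = β/(α−1) = 31.6750/6.26 = 5.0599.

5.0599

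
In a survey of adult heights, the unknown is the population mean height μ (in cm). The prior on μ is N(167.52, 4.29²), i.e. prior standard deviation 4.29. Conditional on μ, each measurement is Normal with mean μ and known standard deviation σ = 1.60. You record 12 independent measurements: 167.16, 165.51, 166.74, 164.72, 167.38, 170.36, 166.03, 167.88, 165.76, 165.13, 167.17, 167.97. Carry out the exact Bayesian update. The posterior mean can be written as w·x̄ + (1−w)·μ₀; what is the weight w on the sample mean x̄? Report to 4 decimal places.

For Normal data with known variance σ², a Normal(μ₀, σ₀²) prior on μ is conjugate. Posterior precision = 1/σ₀² + n/σ²; posterior mean is the precision-weighted average of μ₀ and x̄.
σ₀² = 4.29² = 18.4041, σ² = 1.60² = 2.56. Prior precision 1/σ₀² = 1/18.4041; data precision n/σ² = 12/2.56.
w = (n/σ²)/(1/σ₀² + n/σ²) = n·σ₀²/(σ² + n·σ₀²) = 12·18.4041/(2.56 + 12·18.4041) = 220.8492/223.4092 = 0.9885.

0.9885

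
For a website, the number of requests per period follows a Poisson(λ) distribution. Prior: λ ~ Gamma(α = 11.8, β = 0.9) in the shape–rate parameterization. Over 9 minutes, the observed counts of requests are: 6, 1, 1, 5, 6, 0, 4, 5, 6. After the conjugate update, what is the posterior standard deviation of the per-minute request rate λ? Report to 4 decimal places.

0.6836

With a Gamma(shape α, rate β) prior, the Poisson likelihood is conjugate: the posterior is Gamma(α + ΣXᵢ, β + n).
Sum of counts S = 34 over n = 9 minutes.
Posterior: Gamma(α+S, β+n) = Gamma(11.8+34, 0.9+9) = Gamma(45.8, 9.9).
SD = √α/β = √45.8/9.9 = 0.6836.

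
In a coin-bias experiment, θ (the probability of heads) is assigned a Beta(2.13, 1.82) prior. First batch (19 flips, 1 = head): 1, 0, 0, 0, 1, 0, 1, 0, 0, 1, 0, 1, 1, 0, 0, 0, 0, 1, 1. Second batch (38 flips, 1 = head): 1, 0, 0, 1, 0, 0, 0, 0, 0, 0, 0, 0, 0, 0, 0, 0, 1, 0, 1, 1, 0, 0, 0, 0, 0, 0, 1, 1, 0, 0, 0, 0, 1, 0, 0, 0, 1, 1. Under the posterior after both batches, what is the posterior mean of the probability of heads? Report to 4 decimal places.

The Beta prior is conjugate to a Binomial/Bernoulli likelihood; the update adds successes to α and failures to β.
After batch 1: Beta(2.13+8, 1.82+11) = Beta(10.13, 12.82).
After batch 2: Beta(10.13+10, 12.82+28) = Beta(20.13, 40.82).
Posterior mean = α/(α+β) = 20.13/60.95 = 0.3303.

0.3303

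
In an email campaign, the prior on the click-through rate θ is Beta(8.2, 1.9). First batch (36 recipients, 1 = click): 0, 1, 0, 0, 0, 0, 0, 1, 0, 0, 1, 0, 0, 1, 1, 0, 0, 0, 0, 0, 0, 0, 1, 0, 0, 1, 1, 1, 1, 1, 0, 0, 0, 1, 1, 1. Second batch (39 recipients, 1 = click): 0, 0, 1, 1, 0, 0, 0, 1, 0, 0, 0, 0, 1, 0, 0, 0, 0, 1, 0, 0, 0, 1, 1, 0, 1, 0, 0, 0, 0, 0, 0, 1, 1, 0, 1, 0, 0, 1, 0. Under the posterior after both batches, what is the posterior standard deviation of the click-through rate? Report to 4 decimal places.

0.0528

The Beta prior is conjugate to a Binomial/Bernoulli likelihood; the update adds successes to α and failures to β.
After batch 1: Beta(8.2+14, 1.9+22) = Beta(22.2, 23.9).
After batch 2: Beta(22.2+12, 23.9+27) = Beta(34.2, 50.9).
Var = αβ/((α+β)²(α+β+1)) = 34.2·50.9/(85.1²·86.1) = 0.00279178; SD = √0.00279178 = 0.0528.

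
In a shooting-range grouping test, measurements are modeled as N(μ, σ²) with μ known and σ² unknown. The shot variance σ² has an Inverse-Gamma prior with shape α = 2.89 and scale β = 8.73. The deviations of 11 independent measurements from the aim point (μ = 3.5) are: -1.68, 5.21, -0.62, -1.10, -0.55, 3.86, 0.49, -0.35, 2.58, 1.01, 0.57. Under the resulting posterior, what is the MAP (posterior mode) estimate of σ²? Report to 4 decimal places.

3.8651

With known mean μ and an Inverse-Gamma(α, β) prior on σ², the Normal likelihood is conjugate: posterior is Inv-Gamma(α + n/2, β + Σ(xᵢ−μ)²/2).
Σ(xᵢ−μ)² = (-1.68)² + (5.21)² + (-0.62)² + (-1.10)² + (-0.55)² + (3.86)² + (0.49)² + (-0.35)² + (2.58)² + (1.01)² + (0.57)² = 55.1270.
Posterior: Inv-Gamma(2.89 + 11/2, 8.73 + 55.1270/2) = Inv-Gamma(8.39, 36.29350).
Mode = β/(α+1) = 36.29350/9.39 = 3.8651.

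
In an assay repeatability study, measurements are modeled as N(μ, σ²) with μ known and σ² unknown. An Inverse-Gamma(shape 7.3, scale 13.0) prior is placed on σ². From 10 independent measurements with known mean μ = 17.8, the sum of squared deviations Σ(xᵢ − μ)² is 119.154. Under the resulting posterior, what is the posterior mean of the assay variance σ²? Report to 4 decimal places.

6.4227

With known mean μ and an Inverse-Gamma(α, β) prior on σ², the Normal likelihood is conjugate: posterior is Inv-Gamma(α + n/2, β + Σ(xᵢ−μ)²/2).
Posterior: Inv-Gamma(7.3 + 10/2, 13.0 + 119.154/2) = Inv-Gamma(12.30, 72.5770).
E[σ²|data] = β/(α−1) = 72.5770/11.30 = 6.4227.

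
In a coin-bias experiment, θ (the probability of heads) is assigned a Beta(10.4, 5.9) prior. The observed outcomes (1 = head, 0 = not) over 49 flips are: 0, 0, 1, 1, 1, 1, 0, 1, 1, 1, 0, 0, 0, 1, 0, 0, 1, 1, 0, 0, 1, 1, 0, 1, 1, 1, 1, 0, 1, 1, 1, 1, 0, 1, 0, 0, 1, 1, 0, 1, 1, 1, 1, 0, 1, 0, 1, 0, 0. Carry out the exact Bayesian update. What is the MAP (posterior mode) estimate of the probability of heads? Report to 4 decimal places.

0.6066

The Beta prior is conjugate to a Binomial/Bernoulli likelihood; the update adds successes to α and failures to β.
Posterior: Beta(α+k, β+n−k) = Beta(10.4+29, 5.9+20) = Beta(39.4, 25.9).
Mode of Beta(a,b) for a,b>1 is (a−1)/(a+b−2) = 38.4/63.3 = 0.6066.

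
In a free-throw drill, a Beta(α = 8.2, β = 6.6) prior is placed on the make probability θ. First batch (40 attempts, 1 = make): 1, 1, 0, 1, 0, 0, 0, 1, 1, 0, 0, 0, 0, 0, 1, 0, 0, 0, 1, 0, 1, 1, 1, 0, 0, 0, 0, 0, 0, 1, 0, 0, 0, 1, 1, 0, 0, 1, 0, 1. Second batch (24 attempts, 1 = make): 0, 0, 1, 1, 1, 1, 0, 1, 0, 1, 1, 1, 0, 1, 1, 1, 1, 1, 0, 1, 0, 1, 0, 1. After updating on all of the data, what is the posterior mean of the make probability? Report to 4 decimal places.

0.4975

The Beta prior is conjugate to a Binomial/Bernoulli likelihood; the update adds successes to α and failures to β.
After batch 1: Beta(8.2+15, 6.6+25) = Beta(23.2, 31.6).
After batch 2: Beta(23.2+16, 31.6+8) = Beta(39.2, 39.6).
Posterior mean = α/(α+β) = 39.2/78.8 = 0.4975.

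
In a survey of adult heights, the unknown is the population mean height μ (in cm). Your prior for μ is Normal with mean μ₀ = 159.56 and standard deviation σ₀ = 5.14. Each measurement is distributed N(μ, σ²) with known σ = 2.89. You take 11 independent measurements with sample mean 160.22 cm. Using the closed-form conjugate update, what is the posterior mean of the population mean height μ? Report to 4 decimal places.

160.2016

For Normal data with known variance σ², a Normal(μ₀, σ₀²) prior on μ is conjugate. Posterior precision = 1/σ₀² + n/σ²; posterior mean is the precision-weighted average of μ₀ and x̄.
n·x̄ = 11·160.22 = 1762.42.
σ₀² = 5.14² = 26.4196, σ² = 2.89² = 8.3521; σ² + n·σ₀² = 8.3521 + 11·26.4196 = 298.9677.
Posterior mean = (μ₀/σ₀² + n·x̄/σ²)/(1/σ₀² + n/σ²) = (σ²·μ₀ + σ₀²·n·x̄)/(σ² + n·σ₀²) = (8.3521·159.56 + 26.4196·1762.42)/298.9677 = 47895.092508/298.9677 = 160.2016.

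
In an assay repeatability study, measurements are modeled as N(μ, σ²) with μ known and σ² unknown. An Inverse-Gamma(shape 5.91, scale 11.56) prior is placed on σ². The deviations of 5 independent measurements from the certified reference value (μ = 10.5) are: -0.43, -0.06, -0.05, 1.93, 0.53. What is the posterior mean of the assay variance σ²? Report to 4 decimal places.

1.8432

With known mean μ and an Inverse-Gamma(α, β) prior on σ², the Normal likelihood is conjugate: posterior is Inv-Gamma(α + n/2, β + Σ(xᵢ−μ)²/2).
Σ(xᵢ−μ)² = (-0.43)² + (-0.06)² + (-0.05)² + (1.93)² + (0.53)² = 4.1968.
Posterior: Inv-Gamma(5.91 + 5/2, 11.56 + 4.1968/2) = Inv-Gamma(8.41, 13.65840).
E[σ²|data] = β/(α−1) = 13.65840/7.41 = 1.8432.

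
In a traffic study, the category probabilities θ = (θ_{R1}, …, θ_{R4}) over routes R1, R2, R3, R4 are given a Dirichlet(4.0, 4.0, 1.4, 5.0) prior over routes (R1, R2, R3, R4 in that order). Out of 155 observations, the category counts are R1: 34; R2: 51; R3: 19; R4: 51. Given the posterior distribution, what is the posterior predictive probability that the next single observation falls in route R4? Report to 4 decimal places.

0.3306

The Dirichlet prior is conjugate to the Multinomial likelihood: each posterior αⱼ = prior αⱼ + observed count nⱼ.
Posterior concentration: (38.0, 55.0, 20.4, 56.0), total = 169.4.
P(next = R4 | data) = α_{R4}/Σα = 0.3306.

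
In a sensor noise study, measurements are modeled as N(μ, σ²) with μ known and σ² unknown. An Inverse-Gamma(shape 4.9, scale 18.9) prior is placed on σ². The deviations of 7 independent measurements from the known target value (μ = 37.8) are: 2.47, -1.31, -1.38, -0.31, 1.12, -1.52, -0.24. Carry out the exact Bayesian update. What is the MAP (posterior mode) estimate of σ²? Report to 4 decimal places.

With known mean μ and an Inverse-Gamma(α, β) prior on σ², the Normal likelihood is conjugate: posterior is Inv-Gamma(α + n/2, β + Σ(xᵢ−μ)²/2).
Σ(xᵢ−μ)² = (2.47)² + (-1.31)² + (-1.38)² + (-0.31)² + (1.12)² + (-1.52)² + (-0.24)² = 13.4399.
Posterior: Inv-Gamma(4.9 + 7/2, 18.9 + 13.4399/2) = Inv-Gamma(8.40, 25.61995).
Mode = β/(α+1) = 25.61995/9.40 = 2.7255.

2.7255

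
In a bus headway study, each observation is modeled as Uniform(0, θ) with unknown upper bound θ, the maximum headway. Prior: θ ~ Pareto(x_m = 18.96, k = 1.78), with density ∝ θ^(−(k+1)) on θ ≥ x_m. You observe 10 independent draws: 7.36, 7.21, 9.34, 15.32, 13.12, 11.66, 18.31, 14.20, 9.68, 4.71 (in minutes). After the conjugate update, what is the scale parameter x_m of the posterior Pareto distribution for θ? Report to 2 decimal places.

18.96

A Pareto(scale x_m, shape k) prior on the upper bound θ of Uniform(0, θ) is conjugate: posterior is Pareto(max(x_m, max xᵢ), k + n).
Sample maximum = 18.31; prior scale x_m = 18.96 → posterior scale = max = 18.96.
Posterior shape = 1.78 + 10 = 11.78.
Posterior scale x_m = 18.96.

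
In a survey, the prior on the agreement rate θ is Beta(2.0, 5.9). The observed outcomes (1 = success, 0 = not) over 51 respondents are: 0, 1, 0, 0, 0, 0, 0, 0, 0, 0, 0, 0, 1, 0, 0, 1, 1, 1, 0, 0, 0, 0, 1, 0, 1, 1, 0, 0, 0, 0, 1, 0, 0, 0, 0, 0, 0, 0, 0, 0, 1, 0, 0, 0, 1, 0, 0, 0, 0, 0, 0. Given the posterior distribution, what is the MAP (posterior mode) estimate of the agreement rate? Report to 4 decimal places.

The Beta prior is conjugate to a Binomial/Bernoulli likelihood; the update adds successes to α and failures to β.
Posterior: Beta(α+k, β+n−k) = Beta(2.0+11, 5.9+40) = Beta(13.0, 45.9).
Mode of Beta(a,b) for a,b>1 is (a−1)/(a+b−2) = 12.0/56.9 = 0.2109.

0.2109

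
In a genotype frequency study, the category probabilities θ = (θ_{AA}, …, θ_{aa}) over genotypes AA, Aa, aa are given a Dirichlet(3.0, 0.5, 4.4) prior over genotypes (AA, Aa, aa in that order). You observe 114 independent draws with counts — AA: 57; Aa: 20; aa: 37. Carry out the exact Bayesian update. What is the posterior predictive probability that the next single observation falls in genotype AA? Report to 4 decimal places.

0.4922

The Dirichlet prior is conjugate to the Multinomial likelihood: each posterior αⱼ = prior αⱼ + observed count nⱼ.
Posterior concentration: (60.0, 20.5, 41.4), total = 121.9.
P(next = AA | data) = α_{AA}/Σα = 0.4922.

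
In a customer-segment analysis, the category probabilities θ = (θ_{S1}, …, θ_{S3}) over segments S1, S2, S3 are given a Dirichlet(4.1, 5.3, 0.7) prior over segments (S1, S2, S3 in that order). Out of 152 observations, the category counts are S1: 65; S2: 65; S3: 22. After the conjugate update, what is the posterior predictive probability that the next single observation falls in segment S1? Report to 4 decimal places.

0.4263

The Dirichlet prior is conjugate to the Multinomial likelihood: each posterior αⱼ = prior αⱼ + observed count nⱼ.
Posterior concentration: (69.1, 70.3, 22.7), total = 162.1.
P(next = S1 | data) = α_{S1}/Σα = 0.4263.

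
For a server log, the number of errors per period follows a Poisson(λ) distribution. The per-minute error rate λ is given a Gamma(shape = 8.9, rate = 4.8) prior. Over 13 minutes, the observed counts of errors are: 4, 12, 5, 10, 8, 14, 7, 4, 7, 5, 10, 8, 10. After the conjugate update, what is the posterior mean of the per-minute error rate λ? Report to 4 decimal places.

With a Gamma(shape α, rate β) prior, the Poisson likelihood is conjugate: the posterior is Gamma(α + ΣXᵢ, β + n).
Sum of counts S = 104 over n = 13 minutes.
Posterior: Gamma(α+S, β+n) = Gamma(8.9+104, 4.8+13) = Gamma(112.9, 17.8).
Posterior mean = α/β = 112.9/17.8 = 6.3427.

6.3427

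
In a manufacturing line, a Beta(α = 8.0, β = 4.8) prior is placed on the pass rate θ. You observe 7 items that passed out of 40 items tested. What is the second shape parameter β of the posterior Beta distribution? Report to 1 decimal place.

The Beta prior is conjugate to a Binomial/Bernoulli likelihood; the update adds successes to α and failures to β.
Posterior: Beta(α+k, β+n−k) = Beta(8.0+7, 4.8+33) = Beta(15.0, 37.8).
Posterior β = 37.8.

37.8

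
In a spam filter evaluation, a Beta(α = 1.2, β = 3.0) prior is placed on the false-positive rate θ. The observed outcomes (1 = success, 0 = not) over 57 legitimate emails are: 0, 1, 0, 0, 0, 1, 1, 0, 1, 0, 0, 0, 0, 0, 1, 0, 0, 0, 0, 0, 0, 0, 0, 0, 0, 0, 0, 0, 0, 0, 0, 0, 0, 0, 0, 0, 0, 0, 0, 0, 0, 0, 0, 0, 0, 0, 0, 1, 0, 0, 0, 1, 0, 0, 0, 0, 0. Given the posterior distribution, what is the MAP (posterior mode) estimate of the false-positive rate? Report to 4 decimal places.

The Beta prior is conjugate to a Binomial/Bernoulli likelihood; the update adds successes to α and failures to β.
Posterior: Beta(α+k, β+n−k) = Beta(1.2+7, 3.0+50) = Beta(8.2, 53.0).
Mode of Beta(a,b) for a,b>1 is (a−1)/(a+b−2) = 7.2/59.2 = 0.1216.

0.1216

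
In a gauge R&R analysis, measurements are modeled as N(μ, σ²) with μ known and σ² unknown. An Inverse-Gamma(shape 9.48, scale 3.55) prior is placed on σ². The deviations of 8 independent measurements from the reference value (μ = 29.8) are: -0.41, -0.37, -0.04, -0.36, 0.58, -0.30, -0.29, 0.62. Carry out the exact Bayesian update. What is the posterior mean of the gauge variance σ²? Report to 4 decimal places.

With known mean μ and an Inverse-Gamma(α, β) prior on σ², the Normal likelihood is conjugate: posterior is Inv-Gamma(α + n/2, β + Σ(xᵢ−μ)²/2).
Σ(xᵢ−μ)² = (-0.41)² + (-0.37)² + (-0.04)² + (-0.36)² + (0.58)² + (-0.30)² + (-0.29)² + (0.62)² = 1.3311.
Posterior: Inv-Gamma(9.48 + 8/2, 3.55 + 1.3311/2) = Inv-Gamma(13.48, 4.21555).
E[σ²|data] = β/(α−1) = 4.21555/12.48 = 0.3378.

0.3378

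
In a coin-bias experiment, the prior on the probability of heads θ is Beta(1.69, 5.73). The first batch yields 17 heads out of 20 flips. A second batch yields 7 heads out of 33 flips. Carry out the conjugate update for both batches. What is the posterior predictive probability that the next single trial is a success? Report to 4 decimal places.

The Beta prior is conjugate to a Binomial/Bernoulli likelihood; the update adds successes to α and failures to β.
After batch 1: Beta(1.69+17, 5.73+3) = Beta(18.69, 8.73).
After batch 2: Beta(18.69+7, 8.73+26) = Beta(25.69, 34.73).
For a single future Bernoulli trial, P(success | data) = α/(α+β) = 0.4252.

0.4252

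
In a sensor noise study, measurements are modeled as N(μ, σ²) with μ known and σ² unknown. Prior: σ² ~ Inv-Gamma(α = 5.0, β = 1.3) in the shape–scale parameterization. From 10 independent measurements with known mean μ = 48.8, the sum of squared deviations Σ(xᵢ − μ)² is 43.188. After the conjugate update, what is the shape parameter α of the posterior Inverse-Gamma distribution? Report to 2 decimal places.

10.00

With known mean μ and an Inverse-Gamma(α, β) prior on σ², the Normal likelihood is conjugate: posterior is Inv-Gamma(α + n/2, β + Σ(xᵢ−μ)²/2).
Posterior: Inv-Gamma(5.0 + 10/2, 1.3 + 43.188/2) = Inv-Gamma(10.00, 22.8940).
Posterior α = 10.00.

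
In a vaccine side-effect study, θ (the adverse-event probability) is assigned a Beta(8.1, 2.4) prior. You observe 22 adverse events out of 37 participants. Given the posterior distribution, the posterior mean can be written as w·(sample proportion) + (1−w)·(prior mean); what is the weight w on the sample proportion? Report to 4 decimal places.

0.7789

The Beta prior is conjugate to a Binomial/Bernoulli likelihood; the update adds successes to α and failures to β.
Posterior mean = (α₀+k)/(α₀+β₀+n) = [n/(α₀+β₀+n)]·(k/n) + [(α₀+β₀)/(α₀+β₀+n)]·α₀/(α₀+β₀), so only n and the prior enter the weight.
The weight on the data is w = n/(α₀+β₀+n) = 37/(8.1+2.4+37) = 37/47.5 = 0.7789.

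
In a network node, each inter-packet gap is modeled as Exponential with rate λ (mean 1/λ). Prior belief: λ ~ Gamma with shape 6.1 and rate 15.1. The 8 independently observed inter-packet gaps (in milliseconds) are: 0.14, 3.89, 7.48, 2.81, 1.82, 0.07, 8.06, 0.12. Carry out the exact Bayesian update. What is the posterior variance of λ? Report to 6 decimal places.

With a Gamma(shape α, rate β) prior on the exponential rate λ, the posterior after n observations with total T = Σxᵢ is Gamma(α+n, β+T).
Sum of observations T = 24.39 milliseconds; n = 8.
Posterior: Gamma(6.1+8, 15.1+24.39) = Gamma(14.1, 39.49).
Var = α/β² = 0.009042.

0.009042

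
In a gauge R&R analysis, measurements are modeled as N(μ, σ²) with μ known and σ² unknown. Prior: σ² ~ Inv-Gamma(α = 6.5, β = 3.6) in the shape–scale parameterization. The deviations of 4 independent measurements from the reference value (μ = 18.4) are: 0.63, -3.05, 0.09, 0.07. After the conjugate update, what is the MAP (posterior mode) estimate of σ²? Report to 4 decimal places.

0.8901

With known mean μ and an Inverse-Gamma(α, β) prior on σ², the Normal likelihood is conjugate: posterior is Inv-Gamma(α + n/2, β + Σ(xᵢ−μ)²/2).
Σ(xᵢ−μ)² = (0.63)² + (-3.05)² + (0.09)² + (0.07)² = 9.7124.
Posterior: Inv-Gamma(6.5 + 4/2, 3.6 + 9.7124/2) = Inv-Gamma(8.50, 8.45620).
Mode = β/(α+1) = 8.45620/9.50 = 0.8901.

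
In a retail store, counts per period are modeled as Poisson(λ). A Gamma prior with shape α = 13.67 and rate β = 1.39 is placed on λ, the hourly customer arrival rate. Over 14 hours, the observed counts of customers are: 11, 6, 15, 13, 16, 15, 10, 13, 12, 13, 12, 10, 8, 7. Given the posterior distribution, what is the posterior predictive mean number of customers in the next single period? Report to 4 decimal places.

11.3496

With a Gamma(shape α, rate β) prior, the Poisson likelihood is conjugate: the posterior is Gamma(α + ΣXᵢ, β + n).
Sum of counts S = 161 over n = 14 hours.
Posterior: Gamma(α+S, β+n) = Gamma(13.67+161, 1.39+14) = Gamma(174.67, 15.39).
The predictive distribution for one future period is NegBinom with mean α/β = 11.3496.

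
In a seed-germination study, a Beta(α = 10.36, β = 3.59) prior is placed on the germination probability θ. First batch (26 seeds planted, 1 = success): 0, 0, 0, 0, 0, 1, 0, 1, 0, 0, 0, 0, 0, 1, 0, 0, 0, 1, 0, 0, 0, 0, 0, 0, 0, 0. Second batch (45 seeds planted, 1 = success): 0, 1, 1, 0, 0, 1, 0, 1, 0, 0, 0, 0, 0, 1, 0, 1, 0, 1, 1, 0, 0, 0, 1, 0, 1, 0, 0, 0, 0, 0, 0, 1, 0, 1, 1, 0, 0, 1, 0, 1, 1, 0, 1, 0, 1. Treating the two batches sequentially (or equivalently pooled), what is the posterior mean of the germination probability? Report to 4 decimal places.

The Beta prior is conjugate to a Binomial/Bernoulli likelihood; the update adds successes to α and failures to β.
After batch 1: Beta(10.36+4, 3.59+22) = Beta(14.36, 25.59).
After batch 2: Beta(14.36+18, 25.59+27) = Beta(32.36, 52.59).
Posterior mean = α/(α+β) = 32.36/84.95 = 0.3809.

0.3809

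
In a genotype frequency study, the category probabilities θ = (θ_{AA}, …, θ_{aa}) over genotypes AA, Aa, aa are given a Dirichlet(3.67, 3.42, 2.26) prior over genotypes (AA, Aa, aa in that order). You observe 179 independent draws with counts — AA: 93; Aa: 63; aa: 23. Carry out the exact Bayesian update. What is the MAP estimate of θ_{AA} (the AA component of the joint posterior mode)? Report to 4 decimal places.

The Dirichlet prior is conjugate to the Multinomial likelihood: each posterior αⱼ = prior αⱼ + observed count nⱼ.
Posterior concentration: (96.67, 66.42, 25.26), total = 188.35.
Joint mode component: (α_{AA}−1)/(Σα−K) = 95.67/185.35 = 0.5162.

0.5162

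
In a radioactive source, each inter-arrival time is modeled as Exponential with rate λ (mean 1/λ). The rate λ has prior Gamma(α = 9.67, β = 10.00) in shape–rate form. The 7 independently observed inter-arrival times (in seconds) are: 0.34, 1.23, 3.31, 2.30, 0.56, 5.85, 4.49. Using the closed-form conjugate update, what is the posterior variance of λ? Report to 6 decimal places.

With a Gamma(shape α, rate β) prior on the exponential rate λ, the posterior after n observations with total T = Σxᵢ is Gamma(α+n, β+T).
Sum of observations T = 18.08 seconds; n = 7.
Posterior: Gamma(9.67+7, 10.00+18.08) = Gamma(16.67, 28.08).
Var = α/β² = 0.021142.

0.021142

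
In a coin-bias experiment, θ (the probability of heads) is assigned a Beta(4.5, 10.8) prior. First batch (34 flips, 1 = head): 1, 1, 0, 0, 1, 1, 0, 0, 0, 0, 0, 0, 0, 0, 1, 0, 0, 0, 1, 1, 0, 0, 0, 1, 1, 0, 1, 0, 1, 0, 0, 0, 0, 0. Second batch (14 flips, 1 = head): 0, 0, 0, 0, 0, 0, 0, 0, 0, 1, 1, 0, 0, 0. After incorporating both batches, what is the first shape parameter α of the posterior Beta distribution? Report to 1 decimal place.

17.5

The Beta prior is conjugate to a Binomial/Bernoulli likelihood; the update adds successes to α and failures to β.
After batch 1: Beta(4.5+11, 10.8+23) = Beta(15.5, 33.8).
After batch 2: Beta(15.5+2, 33.8+12) = Beta(17.5, 45.8).
Posterior α = 17.5.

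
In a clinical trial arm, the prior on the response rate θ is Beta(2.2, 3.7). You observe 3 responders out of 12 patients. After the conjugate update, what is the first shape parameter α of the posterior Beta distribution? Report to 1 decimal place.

The Beta prior is conjugate to a Binomial/Bernoulli likelihood; the update adds successes to α and failures to β.
Posterior: Beta(α+k, β+n−k) = Beta(2.2+3, 3.7+9) = Beta(5.2, 12.7).
Posterior α = 5.2.

5.2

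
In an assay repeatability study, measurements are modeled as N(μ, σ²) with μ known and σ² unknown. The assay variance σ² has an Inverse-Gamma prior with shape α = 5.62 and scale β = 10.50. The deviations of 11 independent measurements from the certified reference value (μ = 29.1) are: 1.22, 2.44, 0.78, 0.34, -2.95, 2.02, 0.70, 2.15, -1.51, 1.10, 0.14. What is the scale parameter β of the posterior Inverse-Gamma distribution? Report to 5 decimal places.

With known mean μ and an Inverse-Gamma(α, β) prior on σ², the Normal likelihood is conjugate: posterior is Inv-Gamma(α + n/2, β + Σ(xᵢ−μ)²/2).
Σ(xᵢ−μ)² = (1.22)² + (2.44)² + (0.78)² + (0.34)² + (-2.95)² + (2.02)² + (0.70)² + (2.15)² + (-1.51)² + (1.10)² + (0.14)² = 29.5711.
Posterior: Inv-Gamma(5.62 + 11/2, 10.50 + 29.5711/2) = Inv-Gamma(11.12, 25.28555).
Posterior β = 25.28555.

25.28555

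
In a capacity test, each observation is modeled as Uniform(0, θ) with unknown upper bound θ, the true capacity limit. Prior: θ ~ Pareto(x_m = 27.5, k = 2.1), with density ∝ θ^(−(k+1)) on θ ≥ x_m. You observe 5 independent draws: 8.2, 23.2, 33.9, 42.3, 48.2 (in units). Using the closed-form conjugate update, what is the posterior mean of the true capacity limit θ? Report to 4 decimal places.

56.1016

A Pareto(scale x_m, shape k) prior on the upper bound θ of Uniform(0, θ) is conjugate: posterior is Pareto(max(x_m, max xᵢ), k + n).
Sample maximum = 48.2; prior scale x_m = 27.5 → posterior scale = max = 48.2.
Posterior shape = 2.1 + 5 = 7.1.
E[θ|data] = k·x_m/(k−1) = 7.1·48.2/6.1 = 56.1016.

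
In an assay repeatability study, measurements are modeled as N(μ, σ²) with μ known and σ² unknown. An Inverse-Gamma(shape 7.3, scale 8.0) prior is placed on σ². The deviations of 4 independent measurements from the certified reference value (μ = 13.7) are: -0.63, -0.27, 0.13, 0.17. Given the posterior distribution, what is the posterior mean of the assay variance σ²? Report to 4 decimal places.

0.9949

With known mean μ and an Inverse-Gamma(α, β) prior on σ², the Normal likelihood is conjugate: posterior is Inv-Gamma(α + n/2, β + Σ(xᵢ−μ)²/2).
Σ(xᵢ−μ)² = (-0.63)² + (-0.27)² + (0.13)² + (0.17)² = 0.5156.
Posterior: Inv-Gamma(7.3 + 4/2, 8.0 + 0.5156/2) = Inv-Gamma(9.30, 8.25780).
E[σ²|data] = β/(α−1) = 8.25780/8.30 = 0.9949.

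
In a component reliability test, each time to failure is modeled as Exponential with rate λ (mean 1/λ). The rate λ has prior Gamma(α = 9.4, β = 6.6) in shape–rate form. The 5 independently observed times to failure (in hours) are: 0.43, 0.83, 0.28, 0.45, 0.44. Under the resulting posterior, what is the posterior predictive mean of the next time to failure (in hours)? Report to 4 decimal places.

With a Gamma(shape α, rate β) prior on the exponential rate λ, the posterior after n observations with total T = Σxᵢ is Gamma(α+n, β+T).
Sum of observations T = 2.43 hours; n = 5.
Posterior: Gamma(9.4+5, 6.6+2.43) = Gamma(14.4, 9.03).
The predictive distribution for the next observation is Lomax; its mean is β/(α−1) = 9.03/13.4 = 0.6739.

0.6739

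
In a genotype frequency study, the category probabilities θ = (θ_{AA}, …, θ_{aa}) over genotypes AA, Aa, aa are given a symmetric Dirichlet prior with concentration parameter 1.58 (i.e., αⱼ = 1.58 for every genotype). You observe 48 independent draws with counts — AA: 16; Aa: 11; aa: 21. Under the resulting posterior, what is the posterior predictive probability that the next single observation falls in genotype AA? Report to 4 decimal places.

The Dirichlet prior is conjugate to the Multinomial likelihood: each posterior αⱼ = prior αⱼ + observed count nⱼ.
Posterior concentration: (17.58, 12.58, 22.58), total = 52.74.
P(next = AA | data) = α_{AA}/Σα = 0.3333.

0.3333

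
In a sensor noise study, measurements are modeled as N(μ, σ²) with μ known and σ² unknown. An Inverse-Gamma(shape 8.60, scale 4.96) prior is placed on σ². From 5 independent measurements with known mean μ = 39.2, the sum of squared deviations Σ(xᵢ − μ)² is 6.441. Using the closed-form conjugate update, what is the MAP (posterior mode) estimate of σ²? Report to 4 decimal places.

With known mean μ and an Inverse-Gamma(α, β) prior on σ², the Normal likelihood is conjugate: posterior is Inv-Gamma(α + n/2, β + Σ(xᵢ−μ)²/2).
Posterior: Inv-Gamma(8.60 + 5/2, 4.96 + 6.441/2) = Inv-Gamma(11.10, 8.1805).
Mode = β/(α+1) = 8.1805/12.10 = 0.6761.

0.6761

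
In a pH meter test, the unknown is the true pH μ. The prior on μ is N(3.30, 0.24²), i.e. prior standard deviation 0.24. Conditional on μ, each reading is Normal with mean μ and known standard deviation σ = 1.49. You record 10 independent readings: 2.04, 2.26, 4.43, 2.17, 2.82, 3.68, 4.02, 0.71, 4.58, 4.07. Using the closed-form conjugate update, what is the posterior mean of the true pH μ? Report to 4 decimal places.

3.2543

For Normal data with known variance σ², a Normal(μ₀, σ₀²) prior on μ is conjugate. Posterior precision = 1/σ₀² + n/σ²; posterior mean is the precision-weighted average of μ₀ and x̄.
Σxᵢ = 2.04 + 2.26 + 4.43 + 2.17 + 2.82 + 3.68 + 4.02 + 0.71 + 4.58 + 4.07 = 30.78, so n·x̄ = 30.78.
σ₀² = 0.24² = 0.0576, σ² = 1.49² = 2.2201; σ² + n·σ₀² = 2.2201 + 10·0.0576 = 2.7961.
Posterior mean = (μ₀/σ₀² + n·x̄/σ²)/(1/σ₀² + n/σ²) = (σ²·μ₀ + σ₀²·n·x̄)/(σ² + n·σ₀²) = (2.2201·3.30 + 0.0576·30.78)/2.7961 = 9.099258/2.7961 = 3.2543.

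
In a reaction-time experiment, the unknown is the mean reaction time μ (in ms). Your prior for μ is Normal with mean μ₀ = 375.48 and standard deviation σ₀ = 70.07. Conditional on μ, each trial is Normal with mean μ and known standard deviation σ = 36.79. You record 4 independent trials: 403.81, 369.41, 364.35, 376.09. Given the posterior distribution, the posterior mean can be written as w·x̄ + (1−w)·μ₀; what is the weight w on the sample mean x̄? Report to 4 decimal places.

For Normal data with known variance σ², a Normal(μ₀, σ₀²) prior on μ is conjugate. Posterior precision = 1/σ₀² + n/σ²; posterior mean is the precision-weighted average of μ₀ and x̄.
σ₀² = 70.07² = 4909.8049, σ² = 36.79² = 1353.5041. Prior precision 1/σ₀² = 1/4909.8049; data precision n/σ² = 4/1353.5041.
w = (n/σ²)/(1/σ₀² + n/σ²) = n·σ₀²/(σ² + n·σ₀²) = 4·4909.8049/(1353.5041 + 4·4909.8049) = 19639.2196/20992.7237 = 0.9355.

0.9355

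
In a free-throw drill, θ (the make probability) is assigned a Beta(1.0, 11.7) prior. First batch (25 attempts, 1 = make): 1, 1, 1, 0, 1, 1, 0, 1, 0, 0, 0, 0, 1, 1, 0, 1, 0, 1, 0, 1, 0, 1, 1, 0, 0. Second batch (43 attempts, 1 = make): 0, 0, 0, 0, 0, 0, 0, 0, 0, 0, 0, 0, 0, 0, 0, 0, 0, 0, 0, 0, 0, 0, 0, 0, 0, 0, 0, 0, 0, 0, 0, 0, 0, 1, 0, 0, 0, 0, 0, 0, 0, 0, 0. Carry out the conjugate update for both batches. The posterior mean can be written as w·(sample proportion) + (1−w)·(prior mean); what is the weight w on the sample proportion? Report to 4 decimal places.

0.8426

The Beta prior is conjugate to a Binomial/Bernoulli likelihood; the update adds successes to α and failures to β.
Total number of attempts: n = 25 + 43 = 68.
Posterior mean = (α₀+k)/(α₀+β₀+n) = [n/(α₀+β₀+n)]·(k/n) + [(α₀+β₀)/(α₀+β₀+n)]·α₀/(α₀+β₀), so only n and the prior enter the weight.
The weight on the data is w = n/(α₀+β₀+n) = 68/(1.0+11.7+68) = 68/80.7 = 0.8426.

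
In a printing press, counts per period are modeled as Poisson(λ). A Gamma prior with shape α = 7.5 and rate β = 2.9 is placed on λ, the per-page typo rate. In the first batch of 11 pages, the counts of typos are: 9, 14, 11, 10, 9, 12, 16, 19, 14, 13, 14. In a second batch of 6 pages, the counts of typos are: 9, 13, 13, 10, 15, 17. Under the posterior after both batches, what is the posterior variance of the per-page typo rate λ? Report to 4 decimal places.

With a Gamma(shape α, rate β) prior, the Poisson likelihood is conjugate: the posterior is Gamma(α + ΣXᵢ, β + n).
Batch 1: sum of counts S = 141 over n = 11 pages.
After batch 1: Gamma(α+S, β+n) = Gamma(7.5+141, 2.9+11) = Gamma(148.5, 13.9).
Batch 2: sum of counts S = 77 over n = 6 pages.
After batch 2: Gamma(α+S, β+n) = Gamma(148.5+77, 13.9+6) = Gamma(225.5, 19.9).
Var = α/β² = 225.5/19.9² = 0.5694.

0.5694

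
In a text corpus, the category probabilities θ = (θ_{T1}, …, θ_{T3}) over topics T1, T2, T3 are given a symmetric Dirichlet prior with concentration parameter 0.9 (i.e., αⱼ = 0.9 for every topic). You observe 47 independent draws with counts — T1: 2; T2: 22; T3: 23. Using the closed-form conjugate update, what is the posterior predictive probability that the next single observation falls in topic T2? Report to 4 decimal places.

The Dirichlet prior is conjugate to the Multinomial likelihood: each posterior αⱼ = prior αⱼ + observed count nⱼ.
Posterior concentration: (2.9, 22.9, 23.9), total = 49.7.
P(next = T2 | data) = α_{T2}/Σα = 0.4608.

0.4608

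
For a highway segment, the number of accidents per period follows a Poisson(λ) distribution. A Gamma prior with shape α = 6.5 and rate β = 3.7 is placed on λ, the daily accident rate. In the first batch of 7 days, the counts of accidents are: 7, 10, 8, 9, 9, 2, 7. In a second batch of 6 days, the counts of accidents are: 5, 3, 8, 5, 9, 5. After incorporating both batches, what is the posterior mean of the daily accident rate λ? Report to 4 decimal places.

5.5988

With a Gamma(shape α, rate β) prior, the Poisson likelihood is conjugate: the posterior is Gamma(α + ΣXᵢ, β + n).
Batch 1: sum of counts S = 52 over n = 7 days.
After batch 1: Gamma(α+S, β+n) = Gamma(6.5+52, 3.7+7) = Gamma(58.5, 10.7).
Batch 2: sum of counts S = 35 over n = 6 days.
After batch 2: Gamma(α+S, β+n) = Gamma(58.5+35, 10.7+6) = Gamma(93.5, 16.7).
Posterior mean = α/β = 93.5/16.7 = 5.5988.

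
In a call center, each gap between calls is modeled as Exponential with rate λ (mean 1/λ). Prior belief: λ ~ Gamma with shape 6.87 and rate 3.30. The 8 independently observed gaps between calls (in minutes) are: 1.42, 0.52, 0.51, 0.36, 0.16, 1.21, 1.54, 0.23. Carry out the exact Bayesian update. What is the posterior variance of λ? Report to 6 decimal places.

With a Gamma(shape α, rate β) prior on the exponential rate λ, the posterior after n observations with total T = Σxᵢ is Gamma(α+n, β+T).
Sum of observations T = 5.95 minutes; n = 8.
Posterior: Gamma(6.87+8, 3.30+5.95) = Gamma(14.87, 9.25).
Var = α/β² = 0.173791.

0.173791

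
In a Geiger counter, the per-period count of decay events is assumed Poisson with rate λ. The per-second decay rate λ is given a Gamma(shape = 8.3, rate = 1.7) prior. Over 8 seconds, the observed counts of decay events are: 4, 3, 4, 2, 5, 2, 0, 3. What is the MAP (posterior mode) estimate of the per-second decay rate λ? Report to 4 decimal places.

3.1237

With a Gamma(shape α, rate β) prior, the Poisson likelihood is conjugate: the posterior is Gamma(α + ΣXᵢ, β + n).
Sum of counts S = 23 over n = 8 seconds.
Posterior: Gamma(α+S, β+n) = Gamma(8.3+23, 1.7+8) = Gamma(31.3, 9.7).
Mode of Gamma(α,β) for α≥1 is (α−1)/β = 30.3/9.7 = 3.1237.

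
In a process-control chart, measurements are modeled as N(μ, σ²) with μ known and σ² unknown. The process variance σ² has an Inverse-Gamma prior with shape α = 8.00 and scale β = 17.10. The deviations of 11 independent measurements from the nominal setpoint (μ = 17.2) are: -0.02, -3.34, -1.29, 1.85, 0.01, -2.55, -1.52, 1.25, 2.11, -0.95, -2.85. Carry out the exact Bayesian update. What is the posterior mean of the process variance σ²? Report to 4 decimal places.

With known mean μ and an Inverse-Gamma(α, β) prior on σ², the Normal likelihood is conjugate: posterior is Inv-Gamma(α + n/2, β + Σ(xᵢ−μ)²/2).
Σ(xᵢ−μ)² = (-0.02)² + (-3.34)² + (-1.29)² + (1.85)² + (0.01)² + (-2.55)² + (-1.52)² + (1.25)² + (2.11)² + (-0.95)² + (-2.85)² = 40.0952.
Posterior: Inv-Gamma(8.00 + 11/2, 17.10 + 40.0952/2) = Inv-Gamma(13.50, 37.14760).
E[σ²|data] = β/(α−1) = 37.14760/12.50 = 2.9718.

2.9718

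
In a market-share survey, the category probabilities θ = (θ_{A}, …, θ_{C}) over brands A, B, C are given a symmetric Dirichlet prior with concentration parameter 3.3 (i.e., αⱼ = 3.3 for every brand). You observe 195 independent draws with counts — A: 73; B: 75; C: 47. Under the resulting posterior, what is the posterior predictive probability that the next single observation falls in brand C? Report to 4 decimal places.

0.2455

The Dirichlet prior is conjugate to the Multinomial likelihood: each posterior αⱼ = prior αⱼ + observed count nⱼ.
Posterior concentration: (76.3, 78.3, 50.3), total = 204.9.
P(next = C | data) = α_{C}/Σα = 0.2455.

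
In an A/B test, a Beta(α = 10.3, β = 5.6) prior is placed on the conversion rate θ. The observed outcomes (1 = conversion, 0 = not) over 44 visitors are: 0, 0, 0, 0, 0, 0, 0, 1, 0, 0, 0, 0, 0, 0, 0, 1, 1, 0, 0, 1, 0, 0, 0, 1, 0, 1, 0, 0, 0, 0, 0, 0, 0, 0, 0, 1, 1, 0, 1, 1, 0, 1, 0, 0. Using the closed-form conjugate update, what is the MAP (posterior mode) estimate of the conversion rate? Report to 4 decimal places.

0.3506

The Beta prior is conjugate to a Binomial/Bernoulli likelihood; the update adds successes to α and failures to β.
Posterior: Beta(α+k, β+n−k) = Beta(10.3+11, 5.6+33) = Beta(21.3, 38.6).
Mode of Beta(a,b) for a,b>1 is (a−1)/(a+b−2) = 20.3/57.9 = 0.3506.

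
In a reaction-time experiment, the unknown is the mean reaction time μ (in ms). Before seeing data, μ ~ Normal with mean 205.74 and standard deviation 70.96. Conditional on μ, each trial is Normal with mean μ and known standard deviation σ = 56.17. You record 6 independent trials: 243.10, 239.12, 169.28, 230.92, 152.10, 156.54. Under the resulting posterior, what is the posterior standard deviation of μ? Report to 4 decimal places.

21.8202

For Normal data with known variance σ², a Normal(μ₀, σ₀²) prior on μ is conjugate. Posterior precision = 1/σ₀² + n/σ²; posterior mean is the precision-weighted average of μ₀ and x̄.
σ₀² = 70.96² = 5035.3216, σ² = 56.17² = 3155.0689; σ² + n·σ₀² = 3155.0689 + 6·5035.3216 = 33366.9985.
Posterior precision = 1/σ₀² + n/σ² = 1/5035.3216 + 6/3155.0689 = (σ² + n·σ₀²)/(σ₀²σ²) = 33366.9985/(5035.3216·3155.0689); posterior variance σₙ² = σ₀²σ²/(σ² + n·σ₀²) = 5035.3216·3155.0689/33366.9985 = 476.122735.
Posterior SD = √σₙ² = √(5035.3216·3155.0689/33366.9985) = 21.8202.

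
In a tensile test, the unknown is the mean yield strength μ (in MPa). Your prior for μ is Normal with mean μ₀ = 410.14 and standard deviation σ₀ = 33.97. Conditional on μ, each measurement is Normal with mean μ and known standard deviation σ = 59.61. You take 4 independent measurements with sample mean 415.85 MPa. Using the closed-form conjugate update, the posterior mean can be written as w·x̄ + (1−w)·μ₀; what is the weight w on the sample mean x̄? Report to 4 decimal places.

For Normal data with known variance σ², a Normal(μ₀, σ₀²) prior on μ is conjugate. Posterior precision = 1/σ₀² + n/σ²; posterior mean is the precision-weighted average of μ₀ and x̄.
σ₀² = 33.97² = 1153.9609, σ² = 59.61² = 3553.3521. Prior precision 1/σ₀² = 1/1153.9609; data precision n/σ² = 4/3553.3521.
w = (n/σ²)/(1/σ₀² + n/σ²) = n·σ₀²/(σ² + n·σ₀²) = 4·1153.9609/(3553.3521 + 4·1153.9609) = 4615.8436/8169.1957 = 0.5650.

0.5650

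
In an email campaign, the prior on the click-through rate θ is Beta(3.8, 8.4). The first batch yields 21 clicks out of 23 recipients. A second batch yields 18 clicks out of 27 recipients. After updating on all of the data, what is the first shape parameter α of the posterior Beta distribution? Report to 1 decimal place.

The Beta prior is conjugate to a Binomial/Bernoulli likelihood; the update adds successes to α and failures to β.
After batch 1: Beta(3.8+21, 8.4+2) = Beta(24.8, 10.4).
After batch 2: Beta(24.8+18, 10.4+9) = Beta(42.8, 19.4).
Posterior α = 42.8.

42.8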